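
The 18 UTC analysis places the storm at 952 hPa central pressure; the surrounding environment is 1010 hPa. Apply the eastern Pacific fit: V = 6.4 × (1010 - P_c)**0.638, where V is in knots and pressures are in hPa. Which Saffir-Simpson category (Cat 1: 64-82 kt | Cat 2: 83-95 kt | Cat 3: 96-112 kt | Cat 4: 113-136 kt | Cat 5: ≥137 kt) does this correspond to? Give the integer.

2

ΔP = 1010 − 952 = 58 hPa.
V ≈ 6.4 × 58^0.638 = 6.4 × 13.34 ≈ 85 kt.
85 kt falls in the Category 2 band.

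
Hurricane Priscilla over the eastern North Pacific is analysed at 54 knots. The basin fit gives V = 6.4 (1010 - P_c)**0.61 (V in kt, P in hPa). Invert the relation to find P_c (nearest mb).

977 mb

ΔP = (V / 6.4)^(1/0.61) = (54/6.4)^1.639.
54/6.4 = 8.438; 8.438^1.639 ≈ 32.99 mb.
P_c = 1010 − 32.99 = 977.01 ≈ 977 mb.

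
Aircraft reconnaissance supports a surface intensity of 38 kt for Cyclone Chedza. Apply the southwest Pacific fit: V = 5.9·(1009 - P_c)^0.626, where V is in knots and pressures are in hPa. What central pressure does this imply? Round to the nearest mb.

989 mb

ΔP = (V / 5.9)^(1/0.626) = (38/5.9)^1.597.
38/5.9 = 6.441; 6.441^1.597 ≈ 19.60 mb.
P_c = 1009 − 19.60 = 989.40 ≈ 989 mb.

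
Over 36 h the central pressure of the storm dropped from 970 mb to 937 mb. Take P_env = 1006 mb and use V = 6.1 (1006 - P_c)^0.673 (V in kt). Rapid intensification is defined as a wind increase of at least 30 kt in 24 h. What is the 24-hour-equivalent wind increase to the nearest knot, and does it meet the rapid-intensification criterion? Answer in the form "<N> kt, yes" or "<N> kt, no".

V₁: ΔP = 36, V ≈ 6.1 × 36^0.673 ≈ 68.03 kt.
V₂: ΔP = 69, V ≈ 6.1 × 69^0.673 ≈ 105.41 kt.
ΔV over 36 h = 37.38 kt → 24 h equivalent = 37.38 × 24/36 ≈ 24.92 kt.
25 kt < 30 kt ⇒ not rapid intensification.

25 kt, no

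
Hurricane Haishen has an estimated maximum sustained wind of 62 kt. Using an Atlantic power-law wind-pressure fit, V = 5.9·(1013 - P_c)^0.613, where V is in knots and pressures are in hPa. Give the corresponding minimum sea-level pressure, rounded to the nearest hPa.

967 hPa

ΔP = (V / 5.9)^(1/0.613) = (62/5.9)^1.631.
62/5.9 = 10.508; 10.508^1.631 ≈ 46.39 hPa.
P_c = 1013 − 46.39 = 966.61 ≈ 967 hPa.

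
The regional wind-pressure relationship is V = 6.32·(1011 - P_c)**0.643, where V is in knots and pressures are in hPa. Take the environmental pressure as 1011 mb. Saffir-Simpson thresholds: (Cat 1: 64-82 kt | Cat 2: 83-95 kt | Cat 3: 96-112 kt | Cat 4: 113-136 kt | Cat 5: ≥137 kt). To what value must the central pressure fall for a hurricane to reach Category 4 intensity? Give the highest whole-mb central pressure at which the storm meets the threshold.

922 mb

Category 4 begins at V = 113 kt.
Required ΔP = (113/6.32)^(1/0.643) = 17.880^1.555 ≈ 88.65 mb.
P_c ≤ 1011 − 88.65 = 922.35, so the highest integer P_c is 922 mb.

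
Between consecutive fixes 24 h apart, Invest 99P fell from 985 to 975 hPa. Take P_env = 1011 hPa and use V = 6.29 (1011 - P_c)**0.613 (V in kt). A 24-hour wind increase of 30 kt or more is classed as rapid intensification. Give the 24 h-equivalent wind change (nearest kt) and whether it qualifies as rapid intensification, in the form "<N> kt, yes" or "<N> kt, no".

V₁: ΔP = 26, V ≈ 6.29 × 26^0.613 ≈ 46.35 kt.
V₂: ΔP = 36, V ≈ 6.29 × 36^0.613 ≈ 56.58 kt.
ΔV over 24 h = 10.23 kt → 24 h equivalent = 10.23 × 24/24 ≈ 10.23 kt.
10 kt < 30 kt ⇒ not rapid intensification.

10 kt, no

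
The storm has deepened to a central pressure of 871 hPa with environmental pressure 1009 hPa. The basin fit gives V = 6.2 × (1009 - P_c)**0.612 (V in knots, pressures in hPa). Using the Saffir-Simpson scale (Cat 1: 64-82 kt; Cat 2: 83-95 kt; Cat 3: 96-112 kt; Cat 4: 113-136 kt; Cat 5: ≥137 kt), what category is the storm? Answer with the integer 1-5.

ΔP = 1009 − 871 = 138 hPa.
V ≈ 6.2 × 138^0.612 = 6.2 × 20.40 ≈ 126 kt.
126 kt falls in the Category 4 band.

4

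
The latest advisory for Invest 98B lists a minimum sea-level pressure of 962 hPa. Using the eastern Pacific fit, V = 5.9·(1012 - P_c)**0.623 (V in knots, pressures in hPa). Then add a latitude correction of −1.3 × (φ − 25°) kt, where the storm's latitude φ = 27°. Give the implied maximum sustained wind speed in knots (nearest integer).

65 kt

ΔP = 1012 − 962 = 50 hPa.
50^0.623 ≈ 11.441.
V ≈ 5.9 × 11.441 ≈ 67.5 kt.
Latitude correction: −1.3 × (27 − 25) = -2.6 kt.
Corrected V ≈ 64.9 kt → 65 kt.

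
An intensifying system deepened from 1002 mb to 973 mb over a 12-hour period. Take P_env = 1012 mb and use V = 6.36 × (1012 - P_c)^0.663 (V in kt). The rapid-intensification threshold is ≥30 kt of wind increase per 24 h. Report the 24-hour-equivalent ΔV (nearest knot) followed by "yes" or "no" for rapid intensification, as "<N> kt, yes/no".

86 kt, yes

V₁: ΔP = 10, V ≈ 6.36 × 10^0.663 ≈ 29.27 kt.
V₂: ΔP = 39, V ≈ 6.36 × 39^0.663 ≈ 72.17 kt.
ΔV over 12 h = 42.90 kt → 24 h equivalent = 42.90 × 24/12 ≈ 85.80 kt.
86 kt ≥ 30 kt ⇒ rapid intensification.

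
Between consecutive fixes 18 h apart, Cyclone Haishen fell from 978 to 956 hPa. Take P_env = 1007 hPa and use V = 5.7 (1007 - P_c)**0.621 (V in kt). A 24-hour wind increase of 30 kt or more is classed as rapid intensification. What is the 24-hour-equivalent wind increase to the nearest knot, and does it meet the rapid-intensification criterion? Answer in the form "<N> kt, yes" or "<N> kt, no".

26 kt, no

V₁: ΔP = 29, V ≈ 5.7 × 29^0.621 ≈ 46.13 kt.
V₂: ΔP = 51, V ≈ 5.7 × 51^0.621 ≈ 65.51 kt.
ΔV over 18 h = 19.38 kt → 24 h equivalent = 19.38 × 24/18 ≈ 25.84 kt.
26 kt < 30 kt ⇒ not rapid intensification.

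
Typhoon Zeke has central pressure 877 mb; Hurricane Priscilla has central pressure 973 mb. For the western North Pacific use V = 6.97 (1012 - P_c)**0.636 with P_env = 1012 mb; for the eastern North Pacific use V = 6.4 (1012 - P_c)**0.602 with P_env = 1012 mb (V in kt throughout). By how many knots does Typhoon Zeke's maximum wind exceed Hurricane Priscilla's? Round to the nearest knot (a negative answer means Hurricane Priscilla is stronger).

100 kt

Typhoon Zeke: ΔP = 135; V ≈ 6.97 × 135^0.636 ≈ 157.81 kt.
Hurricane Priscilla: ΔP = 39; V ≈ 6.4 × 39^0.602 ≈ 58.08 kt.
Difference ≈ 157.81 − 58.08 = 99.73 → 100 kt.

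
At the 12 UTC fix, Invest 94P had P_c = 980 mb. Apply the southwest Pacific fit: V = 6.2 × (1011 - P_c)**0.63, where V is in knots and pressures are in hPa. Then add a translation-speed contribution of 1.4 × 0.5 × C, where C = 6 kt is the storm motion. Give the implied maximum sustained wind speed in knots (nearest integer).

ΔP = 1011 − 980 = 31 mb.
31^0.63 ≈ 8.701.
V ≈ 6.2 × 8.701 ≈ 53.9 kt.
Translation term: 1.4 × 0.5 × 6 = 4.2 kt.
Corrected V ≈ 58.1 kt → 58 kt.

58 kt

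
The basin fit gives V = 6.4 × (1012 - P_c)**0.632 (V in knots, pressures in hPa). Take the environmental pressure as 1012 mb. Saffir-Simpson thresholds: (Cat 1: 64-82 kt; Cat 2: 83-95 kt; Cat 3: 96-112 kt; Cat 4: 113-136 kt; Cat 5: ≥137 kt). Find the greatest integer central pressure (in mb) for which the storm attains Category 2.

954 mb

Category 2 begins at V = 83 kt.
Required ΔP = (83/6.4)^(1/0.632) = 12.969^1.582 ≈ 57.67 mb.
P_c ≤ 1012 − 57.67 = 954.33, so the highest integer P_c is 954 mb.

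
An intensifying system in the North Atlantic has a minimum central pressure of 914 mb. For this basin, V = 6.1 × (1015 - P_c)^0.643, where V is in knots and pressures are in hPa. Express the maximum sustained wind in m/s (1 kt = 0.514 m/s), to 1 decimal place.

61.0 m/s

ΔP = 1015 − 914 = 101 mb.
V ≈ 6.1 × 101^0.643 = 6.1 × 19.444 ≈ 118.606 kt.
118.606 × 0.514 ≈ 60.96 m/s → 61.0 m/s.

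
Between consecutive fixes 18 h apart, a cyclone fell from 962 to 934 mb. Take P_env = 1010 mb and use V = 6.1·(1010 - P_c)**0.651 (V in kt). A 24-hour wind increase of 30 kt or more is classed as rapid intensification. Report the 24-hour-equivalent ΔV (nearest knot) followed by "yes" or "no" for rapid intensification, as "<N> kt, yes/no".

35 kt, yes

V₁: ΔP = 48, V ≈ 6.1 × 48^0.651 ≈ 75.83 kt.
V₂: ΔP = 76, V ≈ 6.1 × 76^0.651 ≈ 102.27 kt.
ΔV over 18 h = 26.44 kt → 24 h equivalent = 26.44 × 24/18 ≈ 35.25 kt.
35 kt ≥ 30 kt ⇒ rapid intensification.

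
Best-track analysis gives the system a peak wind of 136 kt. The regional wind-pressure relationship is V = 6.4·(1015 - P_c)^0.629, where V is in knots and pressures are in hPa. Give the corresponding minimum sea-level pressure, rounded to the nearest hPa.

886 hPa

ΔP = (V / 6.4)^(1/0.629) = (136/6.4)^1.590.
136/6.4 = 21.250; 21.250^1.590 ≈ 128.90 hPa.
P_c = 1015 − 128.90 = 886.10 ≈ 886 hPa.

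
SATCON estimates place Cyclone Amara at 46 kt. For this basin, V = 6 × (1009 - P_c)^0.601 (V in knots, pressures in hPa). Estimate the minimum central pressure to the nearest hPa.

ΔP = (V / 6)^(1/0.601) = (46/6)^1.664.
46/6 = 7.667; 7.667^1.664 ≈ 29.64 hPa.
P_c = 1009 − 29.64 = 979.36 ≈ 979 hPa.

979 hPa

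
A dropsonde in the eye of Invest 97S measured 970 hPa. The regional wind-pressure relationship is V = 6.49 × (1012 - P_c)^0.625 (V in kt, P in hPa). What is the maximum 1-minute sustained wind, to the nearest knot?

ΔP = 1012 − 970 = 42 hPa.
42^0.625 ≈ 10.340.
V ≈ 6.49 × 10.340 ≈ 67.1 kt.

67 kt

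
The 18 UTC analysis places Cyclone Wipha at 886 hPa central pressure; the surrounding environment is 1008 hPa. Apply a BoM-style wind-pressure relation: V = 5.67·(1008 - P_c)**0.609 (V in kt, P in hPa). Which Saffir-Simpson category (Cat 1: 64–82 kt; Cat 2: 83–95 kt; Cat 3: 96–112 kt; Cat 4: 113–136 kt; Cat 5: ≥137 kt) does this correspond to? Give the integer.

ΔP = 1008 − 886 = 122 hPa.
V ≈ 5.67 × 122^0.609 = 5.67 × 18.65 ≈ 106 kt.
106 kt falls in the Category 3 band.

3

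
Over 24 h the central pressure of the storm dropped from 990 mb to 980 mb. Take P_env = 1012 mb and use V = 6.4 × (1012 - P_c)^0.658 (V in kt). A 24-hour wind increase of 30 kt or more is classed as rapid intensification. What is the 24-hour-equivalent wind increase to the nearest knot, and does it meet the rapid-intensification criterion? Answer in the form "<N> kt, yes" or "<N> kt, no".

V₁: ΔP = 22, V ≈ 6.4 × 22^0.658 ≈ 48.92 kt.
V₂: ΔP = 32, V ≈ 6.4 × 32^0.658 ≈ 62.60 kt.
ΔV over 24 h = 13.68 kt → 24 h equivalent = 13.68 × 24/24 ≈ 13.68 kt.
14 kt < 30 kt ⇒ not rapid intensification.

14 kt, no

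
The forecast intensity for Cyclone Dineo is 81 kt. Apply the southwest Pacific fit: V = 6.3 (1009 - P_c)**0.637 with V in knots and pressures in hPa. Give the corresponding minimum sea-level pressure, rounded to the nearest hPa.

954 hPa

ΔP = (V / 6.3)^(1/0.637) = (81/6.3)^1.570.
81/6.3 = 12.857; 12.857^1.570 ≈ 55.11 hPa.
P_c = 1009 − 55.11 = 953.89 ≈ 954 hPa.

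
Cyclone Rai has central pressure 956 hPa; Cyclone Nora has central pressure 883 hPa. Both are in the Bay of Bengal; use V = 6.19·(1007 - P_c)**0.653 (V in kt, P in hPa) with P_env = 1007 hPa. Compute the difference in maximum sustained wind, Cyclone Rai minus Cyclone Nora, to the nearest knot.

Cyclone Rai: ΔP = 51; V ≈ 6.19 × 51^0.653 ≈ 80.67 kt.
Cyclone Nora: ΔP = 124; V ≈ 6.19 × 124^0.653 ≈ 144.11 kt.
Difference ≈ 80.67 − 144.11 = -63.44 → -63 kt.

-63 kt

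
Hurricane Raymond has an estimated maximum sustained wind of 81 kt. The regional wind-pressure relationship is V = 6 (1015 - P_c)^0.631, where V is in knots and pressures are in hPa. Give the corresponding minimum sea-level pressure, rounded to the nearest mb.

953 mb

ΔP = (V / 6)^(1/0.631) = (81/6)^1.585.
81/6 = 13.500; 13.500^1.585 ≈ 61.85 mb.
P_c = 1015 − 61.85 = 953.15 ≈ 953 mb.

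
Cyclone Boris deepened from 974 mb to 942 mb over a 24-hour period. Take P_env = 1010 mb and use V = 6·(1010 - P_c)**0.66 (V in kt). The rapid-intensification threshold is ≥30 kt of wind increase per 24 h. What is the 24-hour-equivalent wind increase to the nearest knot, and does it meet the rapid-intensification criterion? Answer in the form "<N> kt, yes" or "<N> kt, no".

33 kt, yes

V₁: ΔP = 36, V ≈ 6 × 36^0.66 ≈ 63.87 kt.
V₂: ΔP = 68, V ≈ 6 × 68^0.66 ≈ 97.19 kt.
ΔV over 24 h = 33.32 kt → 24 h equivalent = 33.32 × 24/24 ≈ 33.32 kt.
33 kt ≥ 30 kt ⇒ rapid intensification.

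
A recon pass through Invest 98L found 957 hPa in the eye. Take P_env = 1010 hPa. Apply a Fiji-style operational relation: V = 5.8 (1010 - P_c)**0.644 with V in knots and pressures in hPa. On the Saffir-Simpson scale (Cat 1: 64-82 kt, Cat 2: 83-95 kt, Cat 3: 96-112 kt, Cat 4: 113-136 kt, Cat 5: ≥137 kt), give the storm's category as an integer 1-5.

ΔP = 1010 − 957 = 53 hPa.
V ≈ 5.8 × 53^0.644 = 5.8 × 12.90 ≈ 75 kt.
75 kt falls in the Category 1 band.

1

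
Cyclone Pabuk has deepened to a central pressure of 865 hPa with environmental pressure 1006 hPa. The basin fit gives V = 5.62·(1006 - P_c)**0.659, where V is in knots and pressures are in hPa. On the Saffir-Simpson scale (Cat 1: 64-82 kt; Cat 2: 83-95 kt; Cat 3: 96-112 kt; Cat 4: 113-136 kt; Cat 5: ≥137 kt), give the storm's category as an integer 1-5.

ΔP = 1006 − 865 = 141 hPa.
V ≈ 5.62 × 141^0.659 = 5.62 × 26.08 ≈ 147 kt.
147 kt falls in the Category 5 band.

5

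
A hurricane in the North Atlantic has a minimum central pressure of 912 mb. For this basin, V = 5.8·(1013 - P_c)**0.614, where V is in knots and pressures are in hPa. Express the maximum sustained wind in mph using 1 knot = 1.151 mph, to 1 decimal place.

ΔP = 1013 − 912 = 101 mb.
V ≈ 5.8 × 101^0.614 = 5.8 × 17.008 ≈ 98.646 kt.
98.646 × 1.151 ≈ 113.54 mph → 113.5 mph.

113.5 mph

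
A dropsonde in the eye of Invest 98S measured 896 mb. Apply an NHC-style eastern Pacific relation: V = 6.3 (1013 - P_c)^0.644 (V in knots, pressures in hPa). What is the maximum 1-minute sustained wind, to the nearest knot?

135 kt

ΔP = 1013 − 896 = 117 mb.
117^0.644 ≈ 21.474.
V ≈ 6.3 × 21.474 ≈ 135.3 kt.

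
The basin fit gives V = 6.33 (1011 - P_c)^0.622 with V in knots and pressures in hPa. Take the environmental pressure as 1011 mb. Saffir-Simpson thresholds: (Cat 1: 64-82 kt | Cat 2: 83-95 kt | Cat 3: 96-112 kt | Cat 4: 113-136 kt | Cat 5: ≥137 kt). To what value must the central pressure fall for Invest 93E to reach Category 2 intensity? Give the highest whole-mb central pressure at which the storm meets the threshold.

Category 2 begins at V = 83 kt.
Required ΔP = (83/6.33)^(1/0.622) = 13.112^1.608 ≈ 62.65 mb.
P_c ≤ 1011 − 62.65 = 948.35, so the highest integer P_c is 948 mb.

948 mb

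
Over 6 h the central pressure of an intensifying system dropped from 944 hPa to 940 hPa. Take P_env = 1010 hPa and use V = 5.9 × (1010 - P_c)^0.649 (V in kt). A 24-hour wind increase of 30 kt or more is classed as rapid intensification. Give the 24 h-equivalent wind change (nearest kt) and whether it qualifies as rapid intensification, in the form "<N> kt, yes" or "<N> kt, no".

V₁: ΔP = 66, V ≈ 5.9 × 66^0.649 ≈ 89.48 kt.
V₂: ΔP = 70, V ≈ 5.9 × 70^0.649 ≈ 92.97 kt.
ΔV over 6 h = 3.49 kt → 24 h equivalent = 3.49 × 24/6 ≈ 13.96 kt.
14 kt < 30 kt ⇒ not rapid intensification.

14 kt, no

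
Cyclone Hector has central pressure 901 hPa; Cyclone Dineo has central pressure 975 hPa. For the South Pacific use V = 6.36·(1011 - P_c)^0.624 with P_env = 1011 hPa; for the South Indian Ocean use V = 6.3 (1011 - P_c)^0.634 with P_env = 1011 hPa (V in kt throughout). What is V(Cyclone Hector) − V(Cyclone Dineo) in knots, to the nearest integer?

Cyclone Hector: ΔP = 110; V ≈ 6.36 × 110^0.624 ≈ 119.48 kt.
Cyclone Dineo: ΔP = 36; V ≈ 6.3 × 36^0.634 ≈ 61.10 kt.
Difference ≈ 119.48 − 61.10 = 58.38 → 58 kt.

58 kt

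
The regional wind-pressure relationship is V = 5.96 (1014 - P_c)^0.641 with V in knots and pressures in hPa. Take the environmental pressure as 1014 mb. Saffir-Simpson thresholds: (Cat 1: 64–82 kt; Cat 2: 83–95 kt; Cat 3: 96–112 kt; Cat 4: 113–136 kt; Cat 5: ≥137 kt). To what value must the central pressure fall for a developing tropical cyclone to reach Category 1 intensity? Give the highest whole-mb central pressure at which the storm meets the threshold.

973 mb

Category 1 begins at V = 64 kt.
Required ΔP = (64/5.96)^(1/0.641) = 10.738^1.560 ≈ 40.58 mb.
P_c ≤ 1014 − 40.58 = 973.42, so the highest integer P_c is 973 mb.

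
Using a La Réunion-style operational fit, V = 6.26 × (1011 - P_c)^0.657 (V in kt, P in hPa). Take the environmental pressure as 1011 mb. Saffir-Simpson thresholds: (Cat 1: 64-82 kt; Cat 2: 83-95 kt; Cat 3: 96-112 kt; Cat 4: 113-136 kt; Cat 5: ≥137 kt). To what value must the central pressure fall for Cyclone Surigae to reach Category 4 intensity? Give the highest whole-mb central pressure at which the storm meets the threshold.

929 mb

Category 4 begins at V = 113 kt.
Required ΔP = (113/6.26)^(1/0.657) = 18.051^1.522 ≈ 81.75 mb.
P_c ≤ 1011 − 81.75 = 929.25, so the highest integer P_c is 929 mb.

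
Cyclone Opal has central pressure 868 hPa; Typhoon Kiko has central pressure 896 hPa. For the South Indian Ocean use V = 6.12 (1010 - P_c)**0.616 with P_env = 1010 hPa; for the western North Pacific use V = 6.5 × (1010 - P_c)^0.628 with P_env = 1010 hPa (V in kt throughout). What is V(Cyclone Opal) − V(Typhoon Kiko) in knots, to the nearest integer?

Cyclone Opal: ΔP = 142; V ≈ 6.12 × 142^0.616 ≈ 129.59 kt.
Typhoon Kiko: ΔP = 114; V ≈ 6.5 × 114^0.628 ≈ 127.25 kt.
Difference ≈ 129.59 − 127.25 = 2.34 → 2 kt.

2 kt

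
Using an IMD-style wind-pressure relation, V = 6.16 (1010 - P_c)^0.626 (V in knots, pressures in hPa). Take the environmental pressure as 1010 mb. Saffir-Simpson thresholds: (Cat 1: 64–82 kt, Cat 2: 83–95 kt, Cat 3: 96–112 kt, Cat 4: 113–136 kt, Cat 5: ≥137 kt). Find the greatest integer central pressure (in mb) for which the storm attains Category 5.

868 mb

Category 5 begins at V = 137 kt.
Required ΔP = (137/6.16)^(1/0.626) = 22.240^1.597 ≈ 141.90 mb.
P_c ≤ 1010 − 141.90 = 868.10, so the highest integer P_c is 868 mb.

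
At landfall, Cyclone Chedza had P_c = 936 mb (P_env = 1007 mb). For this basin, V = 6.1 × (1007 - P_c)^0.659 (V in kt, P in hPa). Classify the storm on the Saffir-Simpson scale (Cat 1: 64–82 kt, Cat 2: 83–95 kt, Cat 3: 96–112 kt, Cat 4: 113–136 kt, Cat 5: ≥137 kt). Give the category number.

3

ΔP = 1007 − 936 = 71 mb.
V ≈ 6.1 × 71^0.659 = 6.1 × 16.60 ≈ 101 kt.
101 kt falls in the Category 3 band.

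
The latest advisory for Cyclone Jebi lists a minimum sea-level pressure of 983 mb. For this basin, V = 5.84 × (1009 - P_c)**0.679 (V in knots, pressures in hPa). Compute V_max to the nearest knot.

53 kt

ΔP = 1009 − 983 = 26 mb.
26^0.679 ≈ 9.136.
V ≈ 5.84 × 9.136 ≈ 53.4 kt.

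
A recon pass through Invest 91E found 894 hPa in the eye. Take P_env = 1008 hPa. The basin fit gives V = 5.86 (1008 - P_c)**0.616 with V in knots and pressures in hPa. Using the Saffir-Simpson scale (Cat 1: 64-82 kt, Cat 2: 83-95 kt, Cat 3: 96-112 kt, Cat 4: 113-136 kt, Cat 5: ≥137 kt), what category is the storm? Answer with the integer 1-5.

3

ΔP = 1008 − 894 = 114 hPa.
V ≈ 5.86 × 114^0.616 = 5.86 × 18.49 ≈ 108 kt.
108 kt falls in the Category 3 band.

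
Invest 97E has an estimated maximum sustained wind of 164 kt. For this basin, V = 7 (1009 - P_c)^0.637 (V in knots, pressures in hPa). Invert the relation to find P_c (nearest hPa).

868 hPa

ΔP = (V / 7)^(1/0.637) = (164/7)^1.570.
164/7 = 23.429; 23.429^1.570 ≈ 141.35 hPa.
P_c = 1009 − 141.35 = 867.65 ≈ 868 hPa.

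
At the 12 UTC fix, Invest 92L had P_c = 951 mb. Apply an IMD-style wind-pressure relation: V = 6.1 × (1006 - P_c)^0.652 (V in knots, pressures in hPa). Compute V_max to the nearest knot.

ΔP = 1006 − 951 = 55 mb.
55^0.652 ≈ 13.637.
V ≈ 6.1 × 13.637 ≈ 83.2 kt.

83 kt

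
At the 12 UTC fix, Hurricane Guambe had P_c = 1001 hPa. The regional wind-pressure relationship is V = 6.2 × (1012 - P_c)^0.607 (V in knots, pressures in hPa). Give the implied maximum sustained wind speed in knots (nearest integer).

ΔP = 1012 − 1001 = 11 hPa.
11^0.607 ≈ 4.287.
V ≈ 6.2 × 4.287 ≈ 26.6 kt.

27 kt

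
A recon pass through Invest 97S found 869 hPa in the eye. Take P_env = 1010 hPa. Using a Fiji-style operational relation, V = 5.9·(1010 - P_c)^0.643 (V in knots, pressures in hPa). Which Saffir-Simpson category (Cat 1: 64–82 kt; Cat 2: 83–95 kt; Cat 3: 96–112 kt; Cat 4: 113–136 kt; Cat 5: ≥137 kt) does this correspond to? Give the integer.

5

ΔP = 1010 − 869 = 141 hPa.
V ≈ 5.9 × 141^0.643 = 5.9 × 24.10 ≈ 142 kt.
142 kt falls in the Category 5 band.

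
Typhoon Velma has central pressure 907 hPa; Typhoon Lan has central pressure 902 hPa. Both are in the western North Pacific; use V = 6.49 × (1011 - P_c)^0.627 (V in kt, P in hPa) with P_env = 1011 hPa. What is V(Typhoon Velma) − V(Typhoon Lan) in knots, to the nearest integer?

Typhoon Velma: ΔP = 104; V ≈ 6.49 × 104^0.627 ≈ 119.38 kt.
Typhoon Lan: ΔP = 109; V ≈ 6.49 × 109^0.627 ≈ 122.95 kt.
Difference ≈ 119.38 − 122.95 = -3.57 → -4 kt.

-4 kt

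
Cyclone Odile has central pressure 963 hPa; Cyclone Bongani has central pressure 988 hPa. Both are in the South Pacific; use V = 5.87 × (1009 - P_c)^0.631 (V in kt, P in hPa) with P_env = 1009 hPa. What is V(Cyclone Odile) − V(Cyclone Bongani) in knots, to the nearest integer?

26 kt

Cyclone Odile: ΔP = 46; V ≈ 5.87 × 46^0.631 ≈ 65.74 kt.
Cyclone Bongani: ΔP = 21; V ≈ 5.87 × 21^0.631 ≈ 40.08 kt.
Difference ≈ 65.74 − 40.08 = 25.66 → 26 kt.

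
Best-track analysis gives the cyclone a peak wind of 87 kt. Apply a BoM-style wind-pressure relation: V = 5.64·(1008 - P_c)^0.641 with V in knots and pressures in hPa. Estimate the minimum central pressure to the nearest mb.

ΔP = (V / 5.64)^(1/0.641) = (87/5.64)^1.560.
87/5.64 = 15.426; 15.426^1.560 ≈ 71.41 mb.
P_c = 1008 − 71.41 = 936.59 ≈ 937 mb.

937 mb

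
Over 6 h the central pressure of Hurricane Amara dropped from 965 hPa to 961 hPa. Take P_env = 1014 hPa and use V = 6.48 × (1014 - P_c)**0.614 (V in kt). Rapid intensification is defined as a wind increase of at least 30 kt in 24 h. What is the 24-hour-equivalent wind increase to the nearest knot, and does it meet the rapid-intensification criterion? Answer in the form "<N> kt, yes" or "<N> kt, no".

V₁: ΔP = 49, V ≈ 6.48 × 49^0.614 ≈ 70.69 kt.
V₂: ΔP = 53, V ≈ 6.48 × 53^0.614 ≈ 74.18 kt.
ΔV over 6 h = 3.49 kt → 24 h equivalent = 3.49 × 24/6 ≈ 13.96 kt.
14 kt < 30 kt ⇒ not rapid intensification.

14 kt, no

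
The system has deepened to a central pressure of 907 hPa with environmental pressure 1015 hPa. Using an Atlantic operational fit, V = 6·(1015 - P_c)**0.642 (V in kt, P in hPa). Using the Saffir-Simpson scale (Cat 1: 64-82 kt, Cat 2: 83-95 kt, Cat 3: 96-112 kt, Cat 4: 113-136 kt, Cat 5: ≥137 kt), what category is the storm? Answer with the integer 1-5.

ΔP = 1015 − 907 = 108 hPa.
V ≈ 6 × 108^0.642 = 6 × 20.20 ≈ 121 kt.
121 kt falls in the Category 4 band.

4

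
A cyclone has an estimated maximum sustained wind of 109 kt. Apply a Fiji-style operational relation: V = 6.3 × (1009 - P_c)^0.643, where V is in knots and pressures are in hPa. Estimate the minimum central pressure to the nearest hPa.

925 hPa

ΔP = (V / 6.3)^(1/0.643) = (109/6.3)^1.555.
109/6.3 = 17.302; 17.302^1.555 ≈ 84.23 hPa.
P_c = 1009 − 84.23 = 924.77 ≈ 925 hPa.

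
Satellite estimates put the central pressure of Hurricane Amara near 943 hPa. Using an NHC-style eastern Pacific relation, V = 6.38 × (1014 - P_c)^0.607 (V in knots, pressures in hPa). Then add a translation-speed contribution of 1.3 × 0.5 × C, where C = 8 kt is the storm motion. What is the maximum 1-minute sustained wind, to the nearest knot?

ΔP = 1014 − 943 = 71 hPa.
71^0.607 ≈ 13.296.
V ≈ 6.38 × 13.296 ≈ 84.8 kt.
Translation term: 1.3 × 0.5 × 8 = 5.2 kt.
Corrected V ≈ 90 kt → 90 kt.

90 kt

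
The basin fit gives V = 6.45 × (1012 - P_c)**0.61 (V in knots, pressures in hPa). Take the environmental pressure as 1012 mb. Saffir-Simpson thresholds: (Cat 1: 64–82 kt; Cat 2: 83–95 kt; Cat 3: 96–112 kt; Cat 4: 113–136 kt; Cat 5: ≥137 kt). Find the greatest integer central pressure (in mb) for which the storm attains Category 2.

Category 2 begins at V = 83 kt.
Required ΔP = (83/6.45)^(1/0.61) = 12.868^1.639 ≈ 65.90 mb.
P_c ≤ 1012 − 65.90 = 946.10, so the highest integer P_c is 946 mb.

946 mb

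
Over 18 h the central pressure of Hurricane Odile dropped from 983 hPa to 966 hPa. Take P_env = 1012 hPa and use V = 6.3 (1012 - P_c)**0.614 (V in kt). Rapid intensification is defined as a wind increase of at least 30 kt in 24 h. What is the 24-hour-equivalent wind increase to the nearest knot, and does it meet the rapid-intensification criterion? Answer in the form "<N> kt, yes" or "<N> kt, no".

V₁: ΔP = 29, V ≈ 6.3 × 29^0.614 ≈ 49.80 kt.
V₂: ΔP = 46, V ≈ 6.3 × 46^0.614 ≈ 66.11 kt.
ΔV over 18 h = 16.31 kt → 24 h equivalent = 16.31 × 24/18 ≈ 21.75 kt.
22 kt < 30 kt ⇒ not rapid intensification.

22 kt, no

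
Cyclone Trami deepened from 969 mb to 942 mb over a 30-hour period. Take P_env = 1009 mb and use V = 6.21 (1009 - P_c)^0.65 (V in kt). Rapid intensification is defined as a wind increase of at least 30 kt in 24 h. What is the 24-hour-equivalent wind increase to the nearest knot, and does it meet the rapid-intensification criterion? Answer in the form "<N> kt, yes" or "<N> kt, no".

V₁: ΔP = 40, V ≈ 6.21 × 40^0.65 ≈ 68.30 kt.
V₂: ΔP = 67, V ≈ 6.21 × 67^0.65 ≈ 95.51 kt.
ΔV over 30 h = 27.21 kt → 24 h equivalent = 27.21 × 24/30 ≈ 21.77 kt.
22 kt < 30 kt ⇒ not rapid intensification.

22 kt, no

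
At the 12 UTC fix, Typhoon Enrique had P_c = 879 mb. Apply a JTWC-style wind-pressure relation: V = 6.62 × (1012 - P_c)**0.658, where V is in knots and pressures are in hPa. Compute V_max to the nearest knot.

165 kt

ΔP = 1012 − 879 = 133 mb.
133^0.658 ≈ 24.974.
V ≈ 6.62 × 24.974 ≈ 165.3 kt.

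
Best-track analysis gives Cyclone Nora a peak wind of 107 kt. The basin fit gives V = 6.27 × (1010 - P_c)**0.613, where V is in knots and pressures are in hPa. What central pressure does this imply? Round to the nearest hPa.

ΔP = (V / 6.27)^(1/0.613) = (107/6.27)^1.631.
107/6.27 = 17.065; 17.065^1.631 ≈ 102.32 hPa.
P_c = 1010 − 102.32 = 907.68 ≈ 908 hPa.

908 hPa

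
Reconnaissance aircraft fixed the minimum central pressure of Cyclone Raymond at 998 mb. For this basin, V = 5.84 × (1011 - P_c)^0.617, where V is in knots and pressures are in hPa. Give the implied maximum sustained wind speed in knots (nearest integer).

28 kt

ΔP = 1011 − 998 = 13 mb.
13^0.617 ≈ 4.867.
V ≈ 5.84 × 4.867 ≈ 28.4 kt.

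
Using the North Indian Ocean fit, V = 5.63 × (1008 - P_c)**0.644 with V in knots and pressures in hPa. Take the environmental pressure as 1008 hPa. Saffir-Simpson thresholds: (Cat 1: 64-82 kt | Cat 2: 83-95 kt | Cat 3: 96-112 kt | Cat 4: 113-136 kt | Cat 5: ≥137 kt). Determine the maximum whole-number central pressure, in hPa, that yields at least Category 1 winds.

964 hPa

Category 1 begins at V = 64 kt.
Required ΔP = (64/5.63)^(1/0.644) = 11.368^1.553 ≈ 43.58 hPa.
P_c ≤ 1008 − 43.58 = 964.42, so the highest integer P_c is 964 hPa.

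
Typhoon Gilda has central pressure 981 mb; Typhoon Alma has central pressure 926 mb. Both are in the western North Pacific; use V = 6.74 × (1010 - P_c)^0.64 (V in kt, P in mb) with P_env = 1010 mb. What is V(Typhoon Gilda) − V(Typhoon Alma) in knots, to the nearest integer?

Typhoon Gilda: ΔP = 29; V ≈ 6.74 × 29^0.64 ≈ 58.16 kt.
Typhoon Alma: ΔP = 84; V ≈ 6.74 × 84^0.64 ≈ 114.87 kt.
Difference ≈ 58.16 − 114.87 = -56.71 → -57 kt.

-57 kt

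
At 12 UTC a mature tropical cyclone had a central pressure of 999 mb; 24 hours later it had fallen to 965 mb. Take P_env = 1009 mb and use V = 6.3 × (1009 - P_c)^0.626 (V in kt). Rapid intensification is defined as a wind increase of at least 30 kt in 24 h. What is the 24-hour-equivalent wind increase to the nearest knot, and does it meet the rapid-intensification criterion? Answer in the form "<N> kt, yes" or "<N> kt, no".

V₁: ΔP = 10, V ≈ 6.3 × 10^0.626 ≈ 26.63 kt.
V₂: ΔP = 44, V ≈ 6.3 × 44^0.626 ≈ 67.32 kt.
ΔV over 24 h = 40.69 kt → 24 h equivalent = 40.69 × 24/24 ≈ 40.69 kt.
41 kt ≥ 30 kt ⇒ rapid intensification.

41 kt, yes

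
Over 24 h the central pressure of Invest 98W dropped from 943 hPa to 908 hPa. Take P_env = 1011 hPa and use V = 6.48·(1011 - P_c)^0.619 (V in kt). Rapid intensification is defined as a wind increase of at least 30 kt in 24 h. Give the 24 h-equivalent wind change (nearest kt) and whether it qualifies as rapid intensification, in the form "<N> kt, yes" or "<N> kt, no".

26 kt, no

V₁: ΔP = 68, V ≈ 6.48 × 68^0.619 ≈ 88.29 kt.
V₂: ΔP = 103, V ≈ 6.48 × 103^0.619 ≈ 114.16 kt.
ΔV over 24 h = 25.87 kt → 24 h equivalent = 25.87 × 24/24 ≈ 25.87 kt.
26 kt < 30 kt ⇒ not rapid intensification.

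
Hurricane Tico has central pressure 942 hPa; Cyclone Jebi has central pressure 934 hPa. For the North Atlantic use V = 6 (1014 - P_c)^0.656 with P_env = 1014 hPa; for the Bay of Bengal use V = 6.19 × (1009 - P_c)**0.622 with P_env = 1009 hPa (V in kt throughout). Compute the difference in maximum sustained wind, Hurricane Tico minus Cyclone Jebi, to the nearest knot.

8 kt

Hurricane Tico: ΔP = 72; V ≈ 6 × 72^0.656 ≈ 99.21 kt.
Cyclone Jebi: ΔP = 75; V ≈ 6.19 × 75^0.622 ≈ 90.78 kt.
Difference ≈ 99.21 − 90.78 = 8.43 → 8 kt.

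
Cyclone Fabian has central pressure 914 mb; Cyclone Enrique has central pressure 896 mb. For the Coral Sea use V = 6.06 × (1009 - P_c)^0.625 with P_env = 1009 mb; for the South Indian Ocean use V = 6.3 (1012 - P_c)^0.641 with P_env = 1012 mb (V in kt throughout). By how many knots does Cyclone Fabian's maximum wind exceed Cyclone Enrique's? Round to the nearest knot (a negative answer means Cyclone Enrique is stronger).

Cyclone Fabian: ΔP = 95; V ≈ 6.06 × 95^0.625 ≈ 104.36 kt.
Cyclone Enrique: ΔP = 116; V ≈ 6.3 × 116^0.641 ≈ 132.63 kt.
Difference ≈ 104.36 − 132.63 = -28.27 → -28 kt.

-28 kt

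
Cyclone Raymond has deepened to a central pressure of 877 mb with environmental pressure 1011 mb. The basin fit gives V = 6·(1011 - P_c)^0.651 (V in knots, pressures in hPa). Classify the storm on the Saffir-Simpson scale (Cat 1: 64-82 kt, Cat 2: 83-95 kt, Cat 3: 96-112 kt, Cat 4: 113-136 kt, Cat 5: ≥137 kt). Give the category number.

5

ΔP = 1011 − 877 = 134 mb.
V ≈ 6 × 134^0.651 = 6 × 24.25 ≈ 146 kt.
146 kt falls in the Category 5 band.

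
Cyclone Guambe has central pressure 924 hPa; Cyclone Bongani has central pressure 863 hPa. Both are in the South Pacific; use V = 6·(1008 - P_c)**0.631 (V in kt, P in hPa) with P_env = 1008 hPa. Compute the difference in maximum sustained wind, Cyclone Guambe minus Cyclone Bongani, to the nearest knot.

-40 kt

Cyclone Guambe: ΔP = 84; V ≈ 6 × 84^0.631 ≈ 98.26 kt.
Cyclone Bongani: ΔP = 145; V ≈ 6 × 145^0.631 ≈ 138.67 kt.
Difference ≈ 98.26 − 138.67 = -40.41 → -40 kt.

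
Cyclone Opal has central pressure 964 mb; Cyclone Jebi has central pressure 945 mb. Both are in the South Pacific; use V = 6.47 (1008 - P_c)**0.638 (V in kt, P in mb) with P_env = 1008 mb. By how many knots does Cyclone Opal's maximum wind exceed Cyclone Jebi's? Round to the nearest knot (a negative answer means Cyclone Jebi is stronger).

Cyclone Opal: ΔP = 44; V ≈ 6.47 × 44^0.638 ≈ 72.35 kt.
Cyclone Jebi: ΔP = 63; V ≈ 6.47 × 63^0.638 ≈ 90.97 kt.
Difference ≈ 72.35 − 90.97 = -18.62 → -19 kt.

-19 kt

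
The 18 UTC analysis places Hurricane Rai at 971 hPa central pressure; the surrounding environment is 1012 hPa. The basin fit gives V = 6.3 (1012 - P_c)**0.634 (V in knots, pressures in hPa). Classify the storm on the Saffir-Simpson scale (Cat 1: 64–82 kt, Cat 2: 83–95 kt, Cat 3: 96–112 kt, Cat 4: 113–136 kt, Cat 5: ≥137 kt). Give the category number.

ΔP = 1012 − 971 = 41 hPa.
V ≈ 6.3 × 41^0.634 = 6.3 × 10.53 ≈ 66 kt.
66 kt falls in the Category 1 band.

1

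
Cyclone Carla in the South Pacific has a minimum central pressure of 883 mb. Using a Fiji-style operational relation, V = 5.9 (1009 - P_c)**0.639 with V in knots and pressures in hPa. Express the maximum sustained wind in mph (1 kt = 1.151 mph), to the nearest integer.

149 mph

ΔP = 1009 − 883 = 126 mb.
V ≈ 5.9 × 126^0.639 = 5.9 × 21.986 ≈ 129.715 kt.
129.715 × 1.151 ≈ 149.30 mph → 149 mph.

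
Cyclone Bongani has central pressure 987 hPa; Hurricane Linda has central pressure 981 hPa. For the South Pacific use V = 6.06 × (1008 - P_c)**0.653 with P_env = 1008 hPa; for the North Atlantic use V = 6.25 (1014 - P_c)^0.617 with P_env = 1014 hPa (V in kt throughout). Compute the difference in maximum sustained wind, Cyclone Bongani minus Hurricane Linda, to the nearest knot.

-10 kt

Cyclone Bongani: ΔP = 21; V ≈ 6.06 × 21^0.653 ≈ 44.25 kt.
Hurricane Linda: ΔP = 33; V ≈ 6.25 × 33^0.617 ≈ 54.05 kt.
Difference ≈ 44.25 − 54.05 = -9.80 → -10 kt.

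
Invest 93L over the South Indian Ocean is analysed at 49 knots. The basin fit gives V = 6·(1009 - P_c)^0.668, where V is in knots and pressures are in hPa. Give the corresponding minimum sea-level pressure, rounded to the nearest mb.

ΔP = (V / 6)^(1/0.668) = (49/6)^1.497.
49/6 = 8.167; 8.167^1.497 ≈ 23.19 mb.
P_c = 1009 − 23.19 = 985.81 ≈ 986 mb.

986 mb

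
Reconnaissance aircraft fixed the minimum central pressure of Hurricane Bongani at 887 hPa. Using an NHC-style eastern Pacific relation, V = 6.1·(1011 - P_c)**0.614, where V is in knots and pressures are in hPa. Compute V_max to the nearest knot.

118 kt

ΔP = 1011 − 887 = 124 hPa.
124^0.614 ≈ 19.291.
V ≈ 6.1 × 19.291 ≈ 117.7 kt.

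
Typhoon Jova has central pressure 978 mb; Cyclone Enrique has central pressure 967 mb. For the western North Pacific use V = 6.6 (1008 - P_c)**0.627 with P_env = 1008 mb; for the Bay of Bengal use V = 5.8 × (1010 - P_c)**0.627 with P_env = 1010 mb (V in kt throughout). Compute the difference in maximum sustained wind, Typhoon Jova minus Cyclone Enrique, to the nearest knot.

Typhoon Jova: ΔP = 30; V ≈ 6.6 × 30^0.627 ≈ 55.68 kt.
Cyclone Enrique: ΔP = 43; V ≈ 5.8 × 43^0.627 ≈ 61.32 kt.
Difference ≈ 55.68 − 61.32 = -5.64 → -6 kt.

-6 kt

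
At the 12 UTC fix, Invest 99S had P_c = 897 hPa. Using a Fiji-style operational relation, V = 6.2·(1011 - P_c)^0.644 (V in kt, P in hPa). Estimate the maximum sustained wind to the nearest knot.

131 kt

ΔP = 1011 − 897 = 114 hPa.
114^0.644 ≈ 21.118.
V ≈ 6.2 × 21.118 ≈ 130.9 kt.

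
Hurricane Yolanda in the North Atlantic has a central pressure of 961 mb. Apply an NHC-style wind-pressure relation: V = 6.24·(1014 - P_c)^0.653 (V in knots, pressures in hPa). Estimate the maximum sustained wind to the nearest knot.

ΔP = 1014 − 961 = 53 mb.
53^0.653 ≈ 13.364.
V ≈ 6.24 × 13.364 ≈ 83.4 kt.

83 kt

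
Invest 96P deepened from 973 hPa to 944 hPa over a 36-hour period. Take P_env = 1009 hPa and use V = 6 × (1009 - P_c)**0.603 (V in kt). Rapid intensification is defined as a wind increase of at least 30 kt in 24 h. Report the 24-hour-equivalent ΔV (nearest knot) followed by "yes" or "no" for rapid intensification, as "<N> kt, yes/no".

V₁: ΔP = 36, V ≈ 6 × 36^0.603 ≈ 52.07 kt.
V₂: ΔP = 65, V ≈ 6 × 65^0.603 ≈ 74.36 kt.
ΔV over 36 h = 22.29 kt → 24 h equivalent = 22.29 × 24/36 ≈ 14.86 kt.
15 kt < 30 kt ⇒ not rapid intensification.

15 kt, no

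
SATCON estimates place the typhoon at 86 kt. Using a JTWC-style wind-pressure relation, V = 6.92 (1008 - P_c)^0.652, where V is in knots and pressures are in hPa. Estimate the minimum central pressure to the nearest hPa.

960 hPa

ΔP = (V / 6.92)^(1/0.652) = (86/6.92)^1.534.
86/6.92 = 12.428; 12.428^1.534 ≈ 47.70 hPa.
P_c = 1008 − 47.70 = 960.30 ≈ 960 hPa.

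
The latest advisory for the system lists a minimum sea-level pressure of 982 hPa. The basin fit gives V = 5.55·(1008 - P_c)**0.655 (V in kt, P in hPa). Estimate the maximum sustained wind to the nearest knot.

ΔP = 1008 − 982 = 26 hPa.
26^0.655 ≈ 8.449.
V ≈ 5.55 × 8.449 ≈ 46.9 kt.

47 kt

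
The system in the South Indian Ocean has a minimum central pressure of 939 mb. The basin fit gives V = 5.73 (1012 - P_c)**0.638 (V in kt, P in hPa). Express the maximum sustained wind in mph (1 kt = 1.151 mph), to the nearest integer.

102 mph

ΔP = 1012 − 939 = 73 mb.
V ≈ 5.73 × 73^0.638 = 5.73 × 15.445 ≈ 88.502 kt.
88.502 × 1.151 ≈ 101.87 mph → 102 mph.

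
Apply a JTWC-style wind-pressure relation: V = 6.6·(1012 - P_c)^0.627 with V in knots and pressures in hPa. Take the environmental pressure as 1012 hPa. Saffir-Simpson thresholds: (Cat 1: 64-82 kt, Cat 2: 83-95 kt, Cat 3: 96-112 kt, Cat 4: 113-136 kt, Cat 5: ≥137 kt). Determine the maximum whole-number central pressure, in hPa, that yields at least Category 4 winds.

919 hPa

Category 4 begins at V = 113 kt.
Required ΔP = (113/6.6)^(1/0.627) = 17.121^1.595 ≈ 92.76 hPa.
P_c ≤ 1012 − 92.76 = 919.24, so the highest integer P_c is 919 hPa.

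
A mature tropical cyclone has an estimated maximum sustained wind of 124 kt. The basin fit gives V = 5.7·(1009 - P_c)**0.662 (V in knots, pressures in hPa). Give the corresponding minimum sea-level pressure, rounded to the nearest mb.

904 mb

ΔP = (V / 5.7)^(1/0.662) = (124/5.7)^1.511.
124/5.7 = 21.754; 21.754^1.511 ≈ 104.82 mb.
P_c = 1009 − 104.82 = 904.18 ≈ 904 mb.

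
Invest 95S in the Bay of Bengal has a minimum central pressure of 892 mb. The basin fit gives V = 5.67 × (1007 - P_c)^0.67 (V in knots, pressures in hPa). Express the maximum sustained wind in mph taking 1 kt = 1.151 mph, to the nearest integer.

157 mph

ΔP = 1007 − 892 = 115 mb.
V ≈ 5.67 × 115^0.67 = 5.67 × 24.025 ≈ 136.223 kt.
136.223 × 1.151 ≈ 156.79 mph → 157 mph.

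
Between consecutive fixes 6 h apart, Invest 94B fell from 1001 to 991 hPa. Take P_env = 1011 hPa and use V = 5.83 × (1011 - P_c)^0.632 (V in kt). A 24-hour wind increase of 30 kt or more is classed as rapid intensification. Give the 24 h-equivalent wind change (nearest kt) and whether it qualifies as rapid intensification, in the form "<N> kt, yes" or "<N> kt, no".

55 kt, yes

V₁: ΔP = 10, V ≈ 5.83 × 10^0.632 ≈ 24.98 kt.
V₂: ΔP = 20, V ≈ 5.83 × 20^0.632 ≈ 38.72 kt.
ΔV over 6 h = 13.74 kt → 24 h equivalent = 13.74 × 24/6 ≈ 54.96 kt.
55 kt ≥ 30 kt ⇒ rapid intensification.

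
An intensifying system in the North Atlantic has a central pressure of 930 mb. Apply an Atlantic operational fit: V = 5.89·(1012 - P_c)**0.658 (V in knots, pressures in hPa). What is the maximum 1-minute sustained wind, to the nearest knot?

ΔP = 1012 − 930 = 82 mb.
82^0.658 ≈ 18.167.
V ≈ 5.89 × 18.167 ≈ 107.0 kt.

107 kt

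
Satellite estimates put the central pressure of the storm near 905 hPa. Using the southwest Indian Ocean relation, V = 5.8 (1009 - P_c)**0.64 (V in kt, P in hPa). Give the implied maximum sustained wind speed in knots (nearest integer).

ΔP = 1009 − 905 = 104 hPa.
104^0.64 ≈ 19.539.
V ≈ 5.8 × 19.539 ≈ 113.3 kt.

113 kt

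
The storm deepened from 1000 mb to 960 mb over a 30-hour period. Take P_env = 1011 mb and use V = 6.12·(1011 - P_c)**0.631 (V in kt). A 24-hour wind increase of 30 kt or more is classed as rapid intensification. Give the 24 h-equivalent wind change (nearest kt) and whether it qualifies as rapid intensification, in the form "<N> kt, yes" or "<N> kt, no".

36 kt, yes

V₁: ΔP = 11, V ≈ 6.12 × 11^0.631 ≈ 27.79 kt.
V₂: ΔP = 51, V ≈ 6.12 × 51^0.631 ≈ 73.15 kt.
ΔV over 30 h = 45.36 kt → 24 h equivalent = 45.36 × 24/30 ≈ 36.29 kt.
36 kt ≥ 30 kt ⇒ rapid intensification.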